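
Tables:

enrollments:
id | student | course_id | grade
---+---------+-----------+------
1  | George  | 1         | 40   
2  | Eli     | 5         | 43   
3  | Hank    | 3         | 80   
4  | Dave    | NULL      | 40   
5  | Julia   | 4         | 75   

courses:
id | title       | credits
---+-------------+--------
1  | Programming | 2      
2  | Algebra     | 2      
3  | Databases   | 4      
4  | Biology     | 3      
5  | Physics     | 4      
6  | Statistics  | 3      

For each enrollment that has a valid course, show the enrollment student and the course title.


INNER JOIN keeps only enrollments rows whose course_id matches an id in courses. Walk through each enrollment:
  - enrollment 1 (George): course_id=1 -> matches Programming
  - enrollment 2 (Eli): course_id=5 -> matches Physics
  - enrollment 3 (Hank): course_id=3 -> matches Databases
  - enrollment 4 (Dave): course_id=NULL, no match -> dropped
  - enrollment 5 (Julia): course_id=4 -> matches Biology
So 1 of 5 rows is dropped.

SQL:
SELECT a.student, b.title AS course
FROM enrollments a
INNER JOIN courses b ON a.course_id = b.id

Result:
student | course     
--------+------------
George  | Programming
Eli     | Physics    
Hank    | Databases  
Julia   | Biology    


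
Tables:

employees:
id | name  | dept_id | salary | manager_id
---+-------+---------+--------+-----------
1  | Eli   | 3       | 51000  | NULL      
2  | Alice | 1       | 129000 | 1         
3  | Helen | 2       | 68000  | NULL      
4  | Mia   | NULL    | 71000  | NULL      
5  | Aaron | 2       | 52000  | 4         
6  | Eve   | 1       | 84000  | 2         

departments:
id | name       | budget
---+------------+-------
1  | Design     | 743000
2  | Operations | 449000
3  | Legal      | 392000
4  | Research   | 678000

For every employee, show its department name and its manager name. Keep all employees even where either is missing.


Two LEFT JOINs from the same base table employees: one to departments via dept_id, one to employees itself via manager_id. Both are LEFT so every employee is preserved.
Match against departments:
  - employee 1 (Eli): dept_id=3 -> matches Legal
  - employee 2 (Alice): dept_id=1 -> matches Design
  - employee 3 (Helen): dept_id=2 -> matches Operations
  - employee 4 (Mia): dept_id=NULL, no match -> kept with NULL
  - employee 5 (Aaron): dept_id=2 -> matches Operations
  - employee 6 (Eve): dept_id=1 -> matches Design
Match against employees (self):
  - employee 1 (Eli): manager_id=NULL -> NULL
  - employee 2 (Alice): manager_id=1 -> Eli
  - employee 3 (Helen): manager_id=NULL -> NULL
  - employee 4 (Mia): manager_id=NULL -> NULL
  - employee 5 (Aaron): manager_id=4 -> Mia
  - employee 6 (Eve): manager_id=2 -> Alice

SQL:
SELECT a.name, b.name AS department, c.name AS manager
FROM employees a
LEFT JOIN departments b ON a.dept_id = b.id
LEFT JOIN employees c ON a.manager_id = c.id

Result:
name  | department | manager
------+------------+--------
Eli   | Legal      | NULL   
Alice | Design     | Eli    
Helen | Operations | NULL   
Mia   | NULL       | NULL   
Aaron | Operations | Mia    
Eve   | Design     | Alice  


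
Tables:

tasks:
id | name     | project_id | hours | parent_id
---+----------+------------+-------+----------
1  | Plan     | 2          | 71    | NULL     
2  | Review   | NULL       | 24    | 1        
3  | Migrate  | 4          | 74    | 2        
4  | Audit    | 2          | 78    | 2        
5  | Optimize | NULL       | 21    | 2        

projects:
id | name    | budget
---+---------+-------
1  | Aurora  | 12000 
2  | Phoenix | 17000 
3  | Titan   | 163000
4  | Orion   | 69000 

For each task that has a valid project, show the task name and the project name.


INNER JOIN keeps only tasks rows whose project_id matches an id in projects. Walk through each task:
  - task 1 (Plan): project_id=2 -> matches Phoenix
  - task 2 (Review): project_id=NULL, no match -> dropped
  - task 3 (Migrate): project_id=4 -> matches Orion
  - task 4 (Audit): project_id=2 -> matches Phoenix
  - task 5 (Optimize): project_id=NULL, no match -> dropped
So 2 of 5 rows are dropped.

SQL:
SELECT a.name, b.name AS project
FROM tasks a
INNER JOIN projects b ON a.project_id = b.id

Result:
name    | project
--------+--------
Plan    | Phoenix
Migrate | Orion  
Audit   | Phoenix


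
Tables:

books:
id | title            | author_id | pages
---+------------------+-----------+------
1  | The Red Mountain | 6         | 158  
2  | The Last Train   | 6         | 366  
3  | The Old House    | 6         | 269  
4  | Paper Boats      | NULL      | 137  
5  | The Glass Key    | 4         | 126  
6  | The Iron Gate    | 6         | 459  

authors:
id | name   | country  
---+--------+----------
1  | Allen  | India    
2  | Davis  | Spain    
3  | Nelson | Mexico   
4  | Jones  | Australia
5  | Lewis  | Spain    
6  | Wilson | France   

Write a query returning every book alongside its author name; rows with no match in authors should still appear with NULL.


LEFT JOIN keeps every row from books (the left table); where author_id has no match in authors, the author columns become NULL. Walk through each book:
  - book 1 (The Red Mountain): author_id=6 -> matches Wilson
  - book 2 (The Last Train): author_id=6 -> matches Wilson
  - book 3 (The Old House): author_id=6 -> matches Wilson
  - book 4 (Paper Boats): author_id=NULL, no match -> kept with NULL
  - book 5 (The Glass Key): author_id=4 -> matches Jones
  - book 6 (The Iron Gate): author_id=6 -> matches Wilson
All 6 rows appear; 1 has NULL author.

SQL:
SELECT a.title, b.name AS author
FROM books a
LEFT JOIN authors b ON a.author_id = b.id

Result:
title            | author
-----------------+-------
The Red Mountain | Wilson
The Last Train   | Wilson
The Old House    | Wilson
Paper Boats      | NULL  
The Glass Key    | Jones 
The Iron Gate    | Wilson


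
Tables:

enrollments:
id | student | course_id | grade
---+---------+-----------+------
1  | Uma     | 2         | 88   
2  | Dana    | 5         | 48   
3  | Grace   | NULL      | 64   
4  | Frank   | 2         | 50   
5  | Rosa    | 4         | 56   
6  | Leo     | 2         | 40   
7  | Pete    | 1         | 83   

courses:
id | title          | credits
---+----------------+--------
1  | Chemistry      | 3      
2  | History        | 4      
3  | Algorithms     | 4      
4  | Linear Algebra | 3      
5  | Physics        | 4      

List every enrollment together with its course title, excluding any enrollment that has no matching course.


INNER JOIN keeps only enrollments rows whose course_id matches an id in courses. Walk through each enrollment:
  - enrollment 1 (Uma): course_id=2 -> matches History
  - enrollment 2 (Dana): course_id=5 -> matches Physics
  - enrollment 3 (Grace): course_id=NULL, no match -> dropped
  - enrollment 4 (Frank): course_id=2 -> matches History
  - enrollment 5 (Rosa): course_id=4 -> matches Linear Algebra
  - enrollment 6 (Leo): course_id=2 -> matches History
  - enrollment 7 (Pete): course_id=1 -> matches Chemistry
So 1 of 7 rows is dropped.

SQL:
SELECT a.student, b.title AS course
FROM enrollments a
INNER JOIN courses b ON a.course_id = b.id

Result:
student | course        
--------+---------------
Uma     | History       
Dana    | Physics       
Frank   | History       
Rosa    | Linear Algebra
Leo     | History       
Pete    | Chemistry     


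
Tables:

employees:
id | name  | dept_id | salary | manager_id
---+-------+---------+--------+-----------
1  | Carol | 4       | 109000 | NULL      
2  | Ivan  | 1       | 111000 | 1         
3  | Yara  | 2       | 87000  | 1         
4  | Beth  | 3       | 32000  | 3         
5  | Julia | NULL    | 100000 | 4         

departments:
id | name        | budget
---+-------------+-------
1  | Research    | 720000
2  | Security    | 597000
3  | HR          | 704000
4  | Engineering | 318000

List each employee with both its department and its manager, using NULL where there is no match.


Two LEFT JOINs from the same base table employees: one to departments via dept_id, one to employees itself via manager_id. Both are LEFT so every employee is preserved.
Match against departments:
  - employee 1 (Carol): dept_id=4 -> matches Engineering
  - employee 2 (Ivan): dept_id=1 -> matches Research
  - employee 3 (Yara): dept_id=2 -> matches Security
  - employee 4 (Beth): dept_id=3 -> matches HR
  - employee 5 (Julia): dept_id=NULL, no match -> kept with NULL
Match against employees (self):
  - employee 1 (Carol): manager_id=NULL -> NULL
  - employee 2 (Ivan): manager_id=1 -> Carol
  - employee 3 (Yara): manager_id=1 -> Carol
  - employee 4 (Beth): manager_id=3 -> Yara
  - employee 5 (Julia): manager_id=4 -> Beth

SQL:
SELECT a.name, b.name AS department, c.name AS manager
FROM employees a
LEFT JOIN departments b ON a.dept_id = b.id
LEFT JOIN employees c ON a.manager_id = c.id

Result:
name  | department  | manager
------+-------------+--------
Carol | Engineering | NULL   
Ivan  | Research    | Carol  
Yara  | Security    | Carol  
Beth  | HR          | Yara   
Julia | NULL        | Beth   


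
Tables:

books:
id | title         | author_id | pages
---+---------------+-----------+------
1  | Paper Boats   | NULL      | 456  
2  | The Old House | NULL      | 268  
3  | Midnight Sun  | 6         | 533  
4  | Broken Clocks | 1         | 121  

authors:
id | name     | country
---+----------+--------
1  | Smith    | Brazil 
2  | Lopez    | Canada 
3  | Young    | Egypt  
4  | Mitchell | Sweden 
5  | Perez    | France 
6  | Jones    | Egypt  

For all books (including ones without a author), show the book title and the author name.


LEFT JOIN keeps every row from books (the left table); where author_id has no match in authors, the author columns become NULL. Walk through each book:
  - book 1 (Paper Boats): author_id=NULL, no match -> kept with NULL
  - book 2 (The Old House): author_id=NULL, no match -> kept with NULL
  - book 3 (Midnight Sun): author_id=6 -> matches Jones
  - book 4 (Broken Clocks): author_id=1 -> matches Smith
All 4 rows appear; 2 have NULL author.

SQL:
SELECT a.title, b.name AS author
FROM books a
LEFT JOIN authors b ON a.author_id = b.id

Result:
title         | author
--------------+-------
Paper Boats   | NULL  
The Old House | NULL  
Midnight Sun  | Jones 
Broken Clocks | Smith 


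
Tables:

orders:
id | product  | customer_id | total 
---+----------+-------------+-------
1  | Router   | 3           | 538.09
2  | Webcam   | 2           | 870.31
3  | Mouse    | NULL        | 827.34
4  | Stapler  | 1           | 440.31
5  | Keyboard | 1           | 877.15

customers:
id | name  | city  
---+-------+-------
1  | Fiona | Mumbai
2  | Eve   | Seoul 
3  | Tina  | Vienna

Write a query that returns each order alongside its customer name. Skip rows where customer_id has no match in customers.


INNER JOIN keeps only orders rows whose customer_id matches an id in customers. Walk through each order:
  - order 1 (Router): customer_id=3 -> matches Tina
  - order 2 (Webcam): customer_id=2 -> matches Eve
  - order 3 (Mouse): customer_id=NULL, no match -> dropped
  - order 4 (Stapler): customer_id=1 -> matches Fiona
  - order 5 (Keyboard): customer_id=1 -> matches Fiona
So 1 of 5 rows is dropped.

SQL:
SELECT a.product, b.name AS customer
FROM orders a
INNER JOIN customers b ON a.customer_id = b.id

Result:
product  | customer
---------+---------
Router   | Tina    
Webcam   | Eve     
Stapler  | Fiona   
Keyboard | Fiona   


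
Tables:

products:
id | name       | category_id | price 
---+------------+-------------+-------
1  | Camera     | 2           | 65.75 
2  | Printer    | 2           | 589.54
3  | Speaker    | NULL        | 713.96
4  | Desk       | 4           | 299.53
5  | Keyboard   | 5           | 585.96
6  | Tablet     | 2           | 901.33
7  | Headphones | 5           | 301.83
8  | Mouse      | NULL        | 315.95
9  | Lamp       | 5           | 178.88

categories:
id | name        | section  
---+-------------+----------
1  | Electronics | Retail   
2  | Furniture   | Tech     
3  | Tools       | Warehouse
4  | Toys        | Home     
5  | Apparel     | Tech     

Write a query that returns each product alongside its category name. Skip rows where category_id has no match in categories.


INNER JOIN keeps only products rows whose category_id matches an id in categories. Walk through each product:
  - product 1 (Camera): category_id=2 -> matches Furniture
  - product 2 (Printer): category_id=2 -> matches Furniture
  - product 3 (Speaker): category_id=NULL, no match -> dropped
  - product 4 (Desk): category_id=4 -> matches Toys
  - product 5 (Keyboard): category_id=5 -> matches Apparel
  - product 6 (Tablet): category_id=2 -> matches Furniture
  - product 7 (Headphones): category_id=5 -> matches Apparel
  - product 8 (Mouse): category_id=NULL, no match -> dropped
  - product 9 (Lamp): category_id=5 -> matches Apparel
So 2 of 9 rows are dropped.

SQL:
SELECT a.name, b.name AS category
FROM products a
INNER JOIN categories b ON a.category_id = b.id

Result:
name       | category 
-----------+----------
Camera     | Furniture
Printer    | Furniture
Desk       | Toys     
Keyboard   | Apparel  
Tablet     | Furniture
Headphones | Apparel  
Lamp       | Apparel  


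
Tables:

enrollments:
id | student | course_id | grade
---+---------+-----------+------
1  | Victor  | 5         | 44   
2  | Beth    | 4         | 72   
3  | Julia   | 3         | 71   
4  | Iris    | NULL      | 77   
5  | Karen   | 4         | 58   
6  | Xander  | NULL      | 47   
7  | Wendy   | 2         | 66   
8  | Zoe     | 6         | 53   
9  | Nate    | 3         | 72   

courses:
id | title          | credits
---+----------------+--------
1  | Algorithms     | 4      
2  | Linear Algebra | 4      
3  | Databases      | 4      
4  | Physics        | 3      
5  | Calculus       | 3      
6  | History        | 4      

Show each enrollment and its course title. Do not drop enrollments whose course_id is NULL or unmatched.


LEFT JOIN keeps every row from enrollments (the left table); where course_id has no match in courses, the course columns become NULL. Walk through each enrollment:
  - enrollment 1 (Victor): course_id=5 -> matches Calculus
  - enrollment 2 (Beth): course_id=4 -> matches Physics
  - enrollment 3 (Julia): course_id=3 -> matches Databases
  - enrollment 4 (Iris): course_id=NULL, no match -> kept with NULL
  - enrollment 5 (Karen): course_id=4 -> matches Physics
  - enrollment 6 (Xander): course_id=NULL, no match -> kept with NULL
  - enrollment 7 (Wendy): course_id=2 -> matches Linear Algebra
  - enrollment 8 (Zoe): course_id=6 -> matches History
  - enrollment 9 (Nate): course_id=3 -> matches Databases
All 9 rows appear; 2 have NULL course.

SQL:
SELECT a.student, b.title AS course
FROM enrollments a
LEFT JOIN courses b ON a.course_id = b.id

Result:
student | course        
--------+---------------
Victor  | Calculus      
Beth    | Physics       
Julia   | Databases     
Iris    | NULL          
Karen   | Physics       
Xander  | NULL          
Wendy   | Linear Algebra
Zoe     | History       
Nate    | Databases     


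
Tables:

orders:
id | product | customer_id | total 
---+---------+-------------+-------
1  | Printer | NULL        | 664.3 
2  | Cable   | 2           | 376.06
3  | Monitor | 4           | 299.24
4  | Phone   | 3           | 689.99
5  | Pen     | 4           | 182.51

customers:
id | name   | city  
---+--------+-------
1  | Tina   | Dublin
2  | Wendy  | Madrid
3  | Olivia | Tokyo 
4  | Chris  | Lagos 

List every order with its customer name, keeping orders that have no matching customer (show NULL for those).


LEFT JOIN keeps every row from orders (the left table); where customer_id has no match in customers, the customer columns become NULL. Walk through each order:
  - order 1 (Printer): customer_id=NULL, no match -> kept with NULL
  - order 2 (Cable): customer_id=2 -> matches Wendy
  - order 3 (Monitor): customer_id=4 -> matches Chris
  - order 4 (Phone): customer_id=3 -> matches Olivia
  - order 5 (Pen): customer_id=4 -> matches Chris
All 5 rows appear; 1 has NULL customer.

SQL:
SELECT a.product, b.name AS customer
FROM orders a
LEFT JOIN customers b ON a.customer_id = b.id

Result:
product | customer
--------+---------
Printer | NULL    
Cable   | Wendy   
Monitor | Chris   
Phone   | Olivia  
Pen     | Chris   


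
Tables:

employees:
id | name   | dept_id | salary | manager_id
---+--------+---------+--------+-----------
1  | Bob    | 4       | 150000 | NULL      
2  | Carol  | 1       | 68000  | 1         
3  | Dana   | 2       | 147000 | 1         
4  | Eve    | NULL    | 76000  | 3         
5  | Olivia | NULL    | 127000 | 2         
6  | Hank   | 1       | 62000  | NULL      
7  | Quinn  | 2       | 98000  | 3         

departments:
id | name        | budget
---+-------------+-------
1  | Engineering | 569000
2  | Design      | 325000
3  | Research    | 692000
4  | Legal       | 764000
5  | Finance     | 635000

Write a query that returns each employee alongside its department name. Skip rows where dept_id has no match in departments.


INNER JOIN keeps only employees rows whose dept_id matches an id in departments. Walk through each employee:
  - employee 1 (Bob): dept_id=4 -> matches Legal
  - employee 2 (Carol): dept_id=1 -> matches Engineering
  - employee 3 (Dana): dept_id=2 -> matches Design
  - employee 4 (Eve): dept_id=NULL, no match -> dropped
  - employee 5 (Olivia): dept_id=NULL, no match -> dropped
  - employee 6 (Hank): dept_id=1 -> matches Engineering
  - employee 7 (Quinn): dept_id=2 -> matches Design
So 2 of 7 rows are dropped.

SQL:
SELECT a.name, b.name AS department
FROM employees a
INNER JOIN departments b ON a.dept_id = b.id

Result:
name  | department 
------+------------
Bob   | Legal      
Carol | Engineering
Dana  | Design     
Hank  | Engineering
Quinn | Design     


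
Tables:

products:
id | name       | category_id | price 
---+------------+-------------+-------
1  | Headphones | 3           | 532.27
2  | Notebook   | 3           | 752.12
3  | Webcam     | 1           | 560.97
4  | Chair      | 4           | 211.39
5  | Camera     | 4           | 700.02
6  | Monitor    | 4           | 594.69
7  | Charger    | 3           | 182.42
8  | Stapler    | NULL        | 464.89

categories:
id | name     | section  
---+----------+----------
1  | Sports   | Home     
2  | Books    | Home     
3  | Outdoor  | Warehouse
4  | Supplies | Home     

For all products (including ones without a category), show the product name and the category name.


LEFT JOIN keeps every row from products (the left table); where category_id has no match in categories, the category columns become NULL. Walk through each product:
  - product 1 (Headphones): category_id=3 -> matches Outdoor
  - product 2 (Notebook): category_id=3 -> matches Outdoor
  - product 3 (Webcam): category_id=1 -> matches Sports
  - product 4 (Chair): category_id=4 -> matches Supplies
  - product 5 (Camera): category_id=4 -> matches Supplies
  - product 6 (Monitor): category_id=4 -> matches Supplies
  - product 7 (Charger): category_id=3 -> matches Outdoor
  - product 8 (Stapler): category_id=NULL, no match -> kept with NULL
All 8 rows appear; 1 has NULL category.

SQL:
SELECT a.name, b.name AS category
FROM products a
LEFT JOIN categories b ON a.category_id = b.id

Result:
name       | category
-----------+---------
Headphones | Outdoor 
Notebook   | Outdoor 
Webcam     | Sports  
Chair      | Supplies
Camera     | Supplies
Monitor    | Supplies
Charger    | Outdoor 
Stapler    | NULL    


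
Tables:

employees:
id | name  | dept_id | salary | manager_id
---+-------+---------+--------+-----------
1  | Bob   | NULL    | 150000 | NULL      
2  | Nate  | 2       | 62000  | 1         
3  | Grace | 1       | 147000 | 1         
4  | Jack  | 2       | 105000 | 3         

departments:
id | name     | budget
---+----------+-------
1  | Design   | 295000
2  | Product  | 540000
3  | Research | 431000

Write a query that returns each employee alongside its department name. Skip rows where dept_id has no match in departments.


INNER JOIN keeps only employees rows whose dept_id matches an id in departments. Walk through each employee:
  - employee 1 (Bob): dept_id=NULL, no match -> dropped
  - employee 2 (Nate): dept_id=2 -> matches Product
  - employee 3 (Grace): dept_id=1 -> matches Design
  - employee 4 (Jack): dept_id=2 -> matches Product
So 1 of 4 rows is dropped.

SQL:
SELECT a.name, b.name AS department
FROM employees a
INNER JOIN departments b ON a.dept_id = b.id

Result:
name  | department
------+-----------
Nate  | Product   
Grace | Design    
Jack  | Product   


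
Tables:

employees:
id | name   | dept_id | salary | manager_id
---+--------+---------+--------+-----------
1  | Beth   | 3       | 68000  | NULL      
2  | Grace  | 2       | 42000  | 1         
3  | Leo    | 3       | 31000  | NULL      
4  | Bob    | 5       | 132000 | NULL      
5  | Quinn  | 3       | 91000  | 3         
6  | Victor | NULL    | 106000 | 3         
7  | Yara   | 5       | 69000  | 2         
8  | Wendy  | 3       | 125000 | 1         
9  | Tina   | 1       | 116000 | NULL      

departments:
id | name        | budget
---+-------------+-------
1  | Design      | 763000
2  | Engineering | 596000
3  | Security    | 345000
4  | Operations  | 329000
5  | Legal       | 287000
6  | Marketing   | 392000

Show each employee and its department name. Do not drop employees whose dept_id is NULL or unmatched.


LEFT JOIN keeps every row from employees (the left table); where dept_id has no match in departments, the department columns become NULL. Walk through each employee:
  - employee 1 (Beth): dept_id=3 -> matches Security
  - employee 2 (Grace): dept_id=2 -> matches Engineering
  - employee 3 (Leo): dept_id=3 -> matches Security
  - employee 4 (Bob): dept_id=5 -> matches Legal
  - employee 5 (Quinn): dept_id=3 -> matches Security
  - employee 6 (Victor): dept_id=NULL, no match -> kept with NULL
  - employee 7 (Yara): dept_id=5 -> matches Legal
  - employee 8 (Wendy): dept_id=3 -> matches Security
  - employee 9 (Tina): dept_id=1 -> matches Design
All 9 rows appear; 1 has NULL department.

SQL:
SELECT a.name, b.name AS department
FROM employees a
LEFT JOIN departments b ON a.dept_id = b.id

Result:
name   | department 
-------+------------
Beth   | Security   
Grace  | Engineering
Leo    | Security   
Bob    | Legal      
Quinn  | Security   
Victor | NULL       
Yara   | Legal      
Wendy  | Security   
Tina   | Design     


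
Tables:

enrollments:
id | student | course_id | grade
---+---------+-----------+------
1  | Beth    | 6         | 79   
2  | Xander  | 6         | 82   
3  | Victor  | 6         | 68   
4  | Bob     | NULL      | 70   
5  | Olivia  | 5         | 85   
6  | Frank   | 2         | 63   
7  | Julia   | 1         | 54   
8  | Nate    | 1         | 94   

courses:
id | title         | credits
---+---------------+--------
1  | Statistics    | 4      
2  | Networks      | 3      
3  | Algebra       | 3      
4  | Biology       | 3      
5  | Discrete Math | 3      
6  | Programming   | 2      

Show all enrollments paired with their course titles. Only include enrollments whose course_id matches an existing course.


INNER JOIN keeps only enrollments rows whose course_id matches an id in courses. Walk through each enrollment:
  - enrollment 1 (Beth): course_id=6 -> matches Programming
  - enrollment 2 (Xander): course_id=6 -> matches Programming
  - enrollment 3 (Victor): course_id=6 -> matches Programming
  - enrollment 4 (Bob): course_id=NULL, no match -> dropped
  - enrollment 5 (Olivia): course_id=5 -> matches Discrete Math
  - enrollment 6 (Frank): course_id=2 -> matches Networks
  - enrollment 7 (Julia): course_id=1 -> matches Statistics
  - enrollment 8 (Nate): course_id=1 -> matches Statistics
So 1 of 8 rows is dropped.

SQL:
SELECT a.student, b.title AS course
FROM enrollments a
INNER JOIN courses b ON a.course_id = b.id

Result:
student | course       
--------+--------------
Beth    | Programming  
Xander  | Programming  
Victor  | Programming  
Olivia  | Discrete Math
Frank   | Networks     
Julia   | Statistics   
Nate    | Statistics   


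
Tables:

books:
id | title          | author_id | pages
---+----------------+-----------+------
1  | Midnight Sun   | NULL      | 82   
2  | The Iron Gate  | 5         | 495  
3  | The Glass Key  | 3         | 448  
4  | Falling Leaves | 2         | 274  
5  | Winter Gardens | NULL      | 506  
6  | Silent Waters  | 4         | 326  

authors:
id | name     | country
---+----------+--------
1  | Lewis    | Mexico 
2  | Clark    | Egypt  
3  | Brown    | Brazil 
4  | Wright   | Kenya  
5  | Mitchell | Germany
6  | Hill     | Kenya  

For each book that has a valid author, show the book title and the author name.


INNER JOIN keeps only books rows whose author_id matches an id in authors. Walk through each book:
  - book 1 (Midnight Sun): author_id=NULL, no match -> dropped
  - book 2 (The Iron Gate): author_id=5 -> matches Mitchell
  - book 3 (The Glass Key): author_id=3 -> matches Brown
  - book 4 (Falling Leaves): author_id=2 -> matches Clark
  - book 5 (Winter Gardens): author_id=NULL, no match -> dropped
  - book 6 (Silent Waters): author_id=4 -> matches Wright
So 2 of 6 rows are dropped.

SQL:
SELECT a.title, b.name AS author
FROM books a
INNER JOIN authors b ON a.author_id = b.id

Result:
title          | author  
---------------+---------
The Iron Gate  | Mitchell
The Glass Key  | Brown   
Falling Leaves | Clark   
Silent Waters  | Wright  


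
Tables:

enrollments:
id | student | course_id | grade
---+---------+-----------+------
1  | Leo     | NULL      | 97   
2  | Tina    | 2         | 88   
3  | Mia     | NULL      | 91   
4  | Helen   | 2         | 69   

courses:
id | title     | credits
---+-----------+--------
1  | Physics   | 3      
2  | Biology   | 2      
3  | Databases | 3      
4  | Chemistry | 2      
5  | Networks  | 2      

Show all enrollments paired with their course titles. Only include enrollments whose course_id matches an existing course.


INNER JOIN keeps only enrollments rows whose course_id matches an id in courses. Walk through each enrollment:
  - enrollment 1 (Leo): course_id=NULL, no match -> dropped
  - enrollment 2 (Tina): course_id=2 -> matches Biology
  - enrollment 3 (Mia): course_id=NULL, no match -> dropped
  - enrollment 4 (Helen): course_id=2 -> matches Biology
So 2 of 4 rows are dropped.

SQL:
SELECT a.student, b.title AS course
FROM enrollments a
INNER JOIN courses b ON a.course_id = b.id

Result:
student | course 
--------+--------
Tina    | Biology
Helen   | Biology


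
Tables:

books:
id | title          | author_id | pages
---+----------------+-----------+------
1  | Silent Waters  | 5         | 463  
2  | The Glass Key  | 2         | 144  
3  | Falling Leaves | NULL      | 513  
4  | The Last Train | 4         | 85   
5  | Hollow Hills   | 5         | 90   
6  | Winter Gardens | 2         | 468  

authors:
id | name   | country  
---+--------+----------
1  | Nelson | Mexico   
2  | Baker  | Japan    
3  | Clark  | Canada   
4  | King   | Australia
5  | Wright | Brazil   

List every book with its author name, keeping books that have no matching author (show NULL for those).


LEFT JOIN keeps every row from books (the left table); where author_id has no match in authors, the author columns become NULL. Walk through each book:
  - book 1 (Silent Waters): author_id=5 -> matches Wright
  - book 2 (The Glass Key): author_id=2 -> matches Baker
  - book 3 (Falling Leaves): author_id=NULL, no match -> kept with NULL
  - book 4 (The Last Train): author_id=4 -> matches King
  - book 5 (Hollow Hills): author_id=5 -> matches Wright
  - book 6 (Winter Gardens): author_id=2 -> matches Baker
All 6 rows appear; 1 has NULL author.

SQL:
SELECT a.title, b.name AS author
FROM books a
LEFT JOIN authors b ON a.author_id = b.id

Result:
title          | author
---------------+-------
Silent Waters  | Wright
The Glass Key  | Baker 
Falling Leaves | NULL  
The Last Train | King  
Hollow Hills   | Wright
Winter Gardens | Baker 


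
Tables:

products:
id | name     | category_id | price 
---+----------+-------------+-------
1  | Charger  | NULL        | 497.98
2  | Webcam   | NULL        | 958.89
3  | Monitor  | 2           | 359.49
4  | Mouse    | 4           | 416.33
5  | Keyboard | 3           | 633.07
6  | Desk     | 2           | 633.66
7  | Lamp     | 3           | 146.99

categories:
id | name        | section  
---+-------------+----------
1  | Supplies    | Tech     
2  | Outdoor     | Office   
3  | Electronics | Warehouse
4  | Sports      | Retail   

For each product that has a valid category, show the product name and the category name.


INNER JOIN keeps only products rows whose category_id matches an id in categories. Walk through each product:
  - product 1 (Charger): category_id=NULL, no match -> dropped
  - product 2 (Webcam): category_id=NULL, no match -> dropped
  - product 3 (Monitor): category_id=2 -> matches Outdoor
  - product 4 (Mouse): category_id=4 -> matches Sports
  - product 5 (Keyboard): category_id=3 -> matches Electronics
  - product 6 (Desk): category_id=2 -> matches Outdoor
  - product 7 (Lamp): category_id=3 -> matches Electronics
So 2 of 7 rows are dropped.

SQL:
SELECT a.name, b.name AS category
FROM products a
INNER JOIN categories b ON a.category_id = b.id

Result:
name     | category   
---------+------------
Monitor  | Outdoor    
Mouse    | Sports     
Keyboard | Electronics
Desk     | Outdoor    
Lamp     | Electronics


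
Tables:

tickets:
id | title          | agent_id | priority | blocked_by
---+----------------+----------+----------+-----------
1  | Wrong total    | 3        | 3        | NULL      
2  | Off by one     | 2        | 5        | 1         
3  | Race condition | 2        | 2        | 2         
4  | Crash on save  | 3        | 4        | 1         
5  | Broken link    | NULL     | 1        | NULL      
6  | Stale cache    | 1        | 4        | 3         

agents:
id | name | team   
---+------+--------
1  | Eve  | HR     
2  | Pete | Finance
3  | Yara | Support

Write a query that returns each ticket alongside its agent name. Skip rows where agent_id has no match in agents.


INNER JOIN keeps only tickets rows whose agent_id matches an id in agents. Walk through each ticket:
  - ticket 1 (Wrong total): agent_id=3 -> matches Yara
  - ticket 2 (Off by one): agent_id=2 -> matches Pete
  - ticket 3 (Race condition): agent_id=2 -> matches Pete
  - ticket 4 (Crash on save): agent_id=3 -> matches Yara
  - ticket 5 (Broken link): agent_id=NULL, no match -> dropped
  - ticket 6 (Stale cache): agent_id=1 -> matches Eve
So 1 of 6 rows is dropped.

SQL:
SELECT a.title, b.name AS agent
FROM tickets a
INNER JOIN agents b ON a.agent_id = b.id

Result:
title          | agent
---------------+------
Wrong total    | Yara 
Off by one     | Pete 
Race condition | Pete 
Crash on save  | Yara 
Stale cache    | Eve  


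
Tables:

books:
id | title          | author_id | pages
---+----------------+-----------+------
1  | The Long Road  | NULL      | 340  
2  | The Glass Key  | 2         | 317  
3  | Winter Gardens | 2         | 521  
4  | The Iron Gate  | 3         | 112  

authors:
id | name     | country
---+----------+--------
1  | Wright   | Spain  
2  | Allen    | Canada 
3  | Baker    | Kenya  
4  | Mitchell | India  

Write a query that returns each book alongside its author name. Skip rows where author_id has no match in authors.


INNER JOIN keeps only books rows whose author_id matches an id in authors. Walk through each book:
  - book 1 (The Long Road): author_id=NULL, no match -> dropped
  - book 2 (The Glass Key): author_id=2 -> matches Allen
  - book 3 (Winter Gardens): author_id=2 -> matches Allen
  - book 4 (The Iron Gate): author_id=3 -> matches Baker
So 1 of 4 rows is dropped.

SQL:
SELECT a.title, b.name AS author
FROM books a
INNER JOIN authors b ON a.author_id = b.id

Result:
title          | author
---------------+-------
The Glass Key  | Allen 
Winter Gardens | Allen 
The Iron Gate  | Baker 


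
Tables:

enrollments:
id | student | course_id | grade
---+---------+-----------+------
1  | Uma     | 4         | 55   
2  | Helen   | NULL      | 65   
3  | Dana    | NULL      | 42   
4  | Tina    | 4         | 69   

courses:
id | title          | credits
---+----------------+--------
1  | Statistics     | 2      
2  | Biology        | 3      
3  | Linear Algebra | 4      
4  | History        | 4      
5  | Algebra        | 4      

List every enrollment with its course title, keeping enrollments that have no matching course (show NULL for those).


LEFT JOIN keeps every row from enrollments (the left table); where course_id has no match in courses, the course columns become NULL. Walk through each enrollment:
  - enrollment 1 (Uma): course_id=4 -> matches History
  - enrollment 2 (Helen): course_id=NULL, no match -> kept with NULL
  - enrollment 3 (Dana): course_id=NULL, no match -> kept with NULL
  - enrollment 4 (Tina): course_id=4 -> matches History
All 4 rows appear; 2 have NULL course.

SQL:
SELECT a.student, b.title AS course
FROM enrollments a
LEFT JOIN courses b ON a.course_id = b.id

Result:
student | course 
--------+--------
Uma     | History
Helen   | NULL   
Dana    | NULL   
Tina    | History


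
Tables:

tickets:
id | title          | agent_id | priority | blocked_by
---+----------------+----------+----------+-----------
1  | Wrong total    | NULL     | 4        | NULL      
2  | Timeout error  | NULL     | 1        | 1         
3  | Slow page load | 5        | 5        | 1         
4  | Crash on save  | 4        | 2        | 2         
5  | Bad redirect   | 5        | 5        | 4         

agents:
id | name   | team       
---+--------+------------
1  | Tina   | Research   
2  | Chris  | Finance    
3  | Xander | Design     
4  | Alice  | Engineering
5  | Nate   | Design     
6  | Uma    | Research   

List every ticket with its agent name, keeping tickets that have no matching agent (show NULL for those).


LEFT JOIN keeps every row from tickets (the left table); where agent_id has no match in agents, the agent columns become NULL. Walk through each ticket:
  - ticket 1 (Wrong total): agent_id=NULL, no match -> kept with NULL
  - ticket 2 (Timeout error): agent_id=NULL, no match -> kept with NULL
  - ticket 3 (Slow page load): agent_id=5 -> matches Nate
  - ticket 4 (Crash on save): agent_id=4 -> matches Alice
  - ticket 5 (Bad redirect): agent_id=5 -> matches Nate
All 5 rows appear; 2 have NULL agent.

SQL:
SELECT a.title, b.name AS agent
FROM tickets a
LEFT JOIN agents b ON a.agent_id = b.id

Result:
title          | agent
---------------+------
Wrong total    | NULL 
Timeout error  | NULL 
Slow page load | Nate 
Crash on save  | Alice
Bad redirect   | Nate 


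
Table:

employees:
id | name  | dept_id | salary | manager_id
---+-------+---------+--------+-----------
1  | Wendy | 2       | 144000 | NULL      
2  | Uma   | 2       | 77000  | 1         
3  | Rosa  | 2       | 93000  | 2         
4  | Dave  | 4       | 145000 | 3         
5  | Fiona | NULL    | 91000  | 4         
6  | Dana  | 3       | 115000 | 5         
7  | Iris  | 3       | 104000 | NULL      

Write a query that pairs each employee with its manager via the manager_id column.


This is a self-join: employees is joined to a second copy of itself, matching each row's manager_id to another row's id. Use LEFT JOIN so rows with manager_id=NULL are kept.
  - employee 1 (Wendy): manager_id=NULL -> NULL
  - employee 2 (Uma): manager_id=1 -> Wendy
  - employee 3 (Rosa): manager_id=2 -> Uma
  - employee 4 (Dave): manager_id=3 -> Rosa
  - employee 5 (Fiona): manager_id=4 -> Dave
  - employee 6 (Dana): manager_id=5 -> Fiona
  - employee 7 (Iris): manager_id=NULL -> NULL

SQL:
SELECT a.name AS item, b.name AS manager
FROM employees a
LEFT JOIN employees b ON a.manager_id = b.id

Result:
item  | manager
------+--------
Wendy | NULL   
Uma   | Wendy  
Rosa  | Uma    
Dave  | Rosa   
Fiona | Dave   
Dana  | Fiona  
Iris  | NULL   


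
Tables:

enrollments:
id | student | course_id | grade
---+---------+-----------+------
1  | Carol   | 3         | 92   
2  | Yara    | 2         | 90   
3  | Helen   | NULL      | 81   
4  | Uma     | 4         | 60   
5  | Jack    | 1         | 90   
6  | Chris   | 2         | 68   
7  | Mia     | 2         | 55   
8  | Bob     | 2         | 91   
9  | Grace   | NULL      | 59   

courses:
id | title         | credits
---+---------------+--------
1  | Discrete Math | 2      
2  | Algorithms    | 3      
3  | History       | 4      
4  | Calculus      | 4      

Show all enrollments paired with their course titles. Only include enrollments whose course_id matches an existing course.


INNER JOIN keeps only enrollments rows whose course_id matches an id in courses. Walk through each enrollment:
  - enrollment 1 (Carol): course_id=3 -> matches History
  - enrollment 2 (Yara): course_id=2 -> matches Algorithms
  - enrollment 3 (Helen): course_id=NULL, no match -> dropped
  - enrollment 4 (Uma): course_id=4 -> matches Calculus
  - enrollment 5 (Jack): course_id=1 -> matches Discrete Math
  - enrollment 6 (Chris): course_id=2 -> matches Algorithms
  - enrollment 7 (Mia): course_id=2 -> matches Algorithms
  - enrollment 8 (Bob): course_id=2 -> matches Algorithms
  - enrollment 9 (Grace): course_id=NULL, no match -> dropped
So 2 of 9 rows are dropped.

SQL:
SELECT a.student, b.title AS course
FROM enrollments a
INNER JOIN courses b ON a.course_id = b.id

Result:
student | course       
--------+--------------
Carol   | History      
Yara    | Algorithms   
Uma     | Calculus     
Jack    | Discrete Math
Chris   | Algorithms   
Mia     | Algorithms   
Bob     | Algorithms   


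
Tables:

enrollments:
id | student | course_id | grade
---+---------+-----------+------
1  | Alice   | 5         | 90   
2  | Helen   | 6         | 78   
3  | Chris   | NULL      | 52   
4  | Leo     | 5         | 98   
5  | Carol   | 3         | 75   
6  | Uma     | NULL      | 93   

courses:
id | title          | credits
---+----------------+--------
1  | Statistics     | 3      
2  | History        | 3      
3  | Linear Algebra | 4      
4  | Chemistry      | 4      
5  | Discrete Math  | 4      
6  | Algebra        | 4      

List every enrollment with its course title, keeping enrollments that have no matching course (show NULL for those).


LEFT JOIN keeps every row from enrollments (the left table); where course_id has no match in courses, the course columns become NULL. Walk through each enrollment:
  - enrollment 1 (Alice): course_id=5 -> matches Discrete Math
  - enrollment 2 (Helen): course_id=6 -> matches Algebra
  - enrollment 3 (Chris): course_id=NULL, no match -> kept with NULL
  - enrollment 4 (Leo): course_id=5 -> matches Discrete Math
  - enrollment 5 (Carol): course_id=3 -> matches Linear Algebra
  - enrollment 6 (Uma): course_id=NULL, no match -> kept with NULL
All 6 rows appear; 2 have NULL course.

SQL:
SELECT a.student, b.title AS course
FROM enrollments a
LEFT JOIN courses b ON a.course_id = b.id

Result:
student | course        
--------+---------------
Alice   | Discrete Math 
Helen   | Algebra       
Chris   | NULL          
Leo     | Discrete Math 
Carol   | Linear Algebra
Uma     | NULL          


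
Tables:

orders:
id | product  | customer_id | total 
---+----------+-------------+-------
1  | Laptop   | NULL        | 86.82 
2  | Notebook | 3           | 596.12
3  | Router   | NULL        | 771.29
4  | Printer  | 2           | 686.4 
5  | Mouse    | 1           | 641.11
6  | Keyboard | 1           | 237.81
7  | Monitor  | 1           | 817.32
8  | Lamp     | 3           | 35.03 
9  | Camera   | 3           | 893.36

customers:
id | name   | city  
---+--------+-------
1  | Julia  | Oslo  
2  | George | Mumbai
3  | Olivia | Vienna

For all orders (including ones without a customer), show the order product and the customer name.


LEFT JOIN keeps every row from orders (the left table); where customer_id has no match in customers, the customer columns become NULL. Walk through each order:
  - order 1 (Laptop): customer_id=NULL, no match -> kept with NULL
  - order 2 (Notebook): customer_id=3 -> matches Olivia
  - order 3 (Router): customer_id=NULL, no match -> kept with NULL
  - order 4 (Printer): customer_id=2 -> matches George
  - order 5 (Mouse): customer_id=1 -> matches Julia
  - order 6 (Keyboard): customer_id=1 -> matches Julia
  - order 7 (Monitor): customer_id=1 -> matches Julia
  - order 8 (Lamp): customer_id=3 -> matches Olivia
  - order 9 (Camera): customer_id=3 -> matches Olivia
All 9 rows appear; 2 have NULL customer.

SQL:
SELECT a.product, b.name AS customer
FROM orders a
LEFT JOIN customers b ON a.customer_id = b.id

Result:
product  | customer
---------+---------
Laptop   | NULL    
Notebook | Olivia  
Router   | NULL    
Printer  | George  
Mouse    | Julia   
Keyboard | Julia   
Monitor  | Julia   
Lamp     | Olivia  
Camera   | Olivia  
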